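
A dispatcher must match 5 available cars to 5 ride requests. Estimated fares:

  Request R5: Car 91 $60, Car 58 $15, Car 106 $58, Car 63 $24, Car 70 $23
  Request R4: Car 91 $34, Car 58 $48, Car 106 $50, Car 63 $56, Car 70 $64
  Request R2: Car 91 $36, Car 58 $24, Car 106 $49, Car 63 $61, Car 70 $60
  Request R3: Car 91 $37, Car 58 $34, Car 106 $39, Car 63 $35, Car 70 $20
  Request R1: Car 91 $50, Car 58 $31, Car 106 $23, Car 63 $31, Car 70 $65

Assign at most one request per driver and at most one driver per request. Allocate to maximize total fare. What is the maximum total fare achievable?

Treat this as an assignment problem: match each driver to one request.
Optimal: Car 91→Request R5 ($60), Car 58→Request R4 ($48), Car 106→Request R3 ($39), Car 63→Request R2 ($61), Car 70→Request R1 ($65) — total 60+48+39+61+65 = $273.
Column-greedy (each request in turn goes to its best remaining driver) gives $255, worse by 18.
Next-best assignment: Car 91→Request R5, Car 58→Request R3, Car 106→Request R4, Car 63→Request R2, Car 70→Request R1 = $270.
Swapping Car 63↔Car 106 (Car 63→Request R3 $35, Car 106→Request R2 $49) loses 16.

Maximum total: $273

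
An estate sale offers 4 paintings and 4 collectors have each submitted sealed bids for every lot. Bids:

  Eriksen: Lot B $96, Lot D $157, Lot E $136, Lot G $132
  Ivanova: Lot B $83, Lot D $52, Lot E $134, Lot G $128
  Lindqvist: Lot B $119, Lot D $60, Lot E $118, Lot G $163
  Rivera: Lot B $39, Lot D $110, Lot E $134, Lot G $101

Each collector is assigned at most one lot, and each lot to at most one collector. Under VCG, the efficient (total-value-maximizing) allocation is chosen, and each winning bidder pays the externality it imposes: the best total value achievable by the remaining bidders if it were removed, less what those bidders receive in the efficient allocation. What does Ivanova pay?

Ivanova pays $44.

Efficient allocation: Eriksen→Lot D ($157), Ivanova→Lot G ($128), Lindqvist→Lot B ($119), Rivera→Lot E ($134); total welfare W = $538.
Ivanova receives Lot G at value $128, so the others get W − 128 = $410.
Without Ivanova: best allocation of the remaining 3 bidders over all 4 lots is Eriksen→Lot D ($157), Lindqvist→Lot G ($163), Rivera→Lot E ($134), total $454.
VCG payment = (others' best without Ivanova) − (others' welfare with Ivanova) = 454 − 410 = $44.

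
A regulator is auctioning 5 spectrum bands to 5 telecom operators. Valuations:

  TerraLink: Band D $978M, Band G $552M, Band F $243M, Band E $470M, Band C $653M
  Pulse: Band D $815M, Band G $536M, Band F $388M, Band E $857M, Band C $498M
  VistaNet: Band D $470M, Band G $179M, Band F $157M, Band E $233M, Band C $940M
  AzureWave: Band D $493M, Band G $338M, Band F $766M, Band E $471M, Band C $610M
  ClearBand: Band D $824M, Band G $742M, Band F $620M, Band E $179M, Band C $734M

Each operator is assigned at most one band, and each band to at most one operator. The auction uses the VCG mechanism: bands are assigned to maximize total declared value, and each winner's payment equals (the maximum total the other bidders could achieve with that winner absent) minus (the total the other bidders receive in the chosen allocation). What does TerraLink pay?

TerraLink pays $82M.

Efficient allocation: TerraLink→Band D ($978M), Pulse→Band E ($857M), VistaNet→Band C ($940M), AzureWave→Band F ($766M), ClearBand→Band G ($742M); total welfare W = $4283M.
TerraLink receives Band D at value $978M, so the others get W − 978 = $3305M.
Without TerraLink: best allocation of the remaining 4 bidders over all 5 bands is Pulse→Band E ($857M), VistaNet→Band C ($940M), AzureWave→Band F ($766M), ClearBand→Band D ($824M), total $3387M.
VCG payment = (others' best without TerraLink) − (others' welfare with TerraLink) = 3387 − 3305 = $82M.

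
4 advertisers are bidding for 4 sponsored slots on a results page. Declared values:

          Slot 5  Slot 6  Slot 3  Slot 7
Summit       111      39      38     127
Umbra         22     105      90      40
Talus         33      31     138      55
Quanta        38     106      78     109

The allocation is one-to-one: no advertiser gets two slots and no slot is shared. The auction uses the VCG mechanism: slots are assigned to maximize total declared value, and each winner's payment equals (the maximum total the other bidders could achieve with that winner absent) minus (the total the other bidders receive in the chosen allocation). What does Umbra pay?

Umbra pays $13.

Efficient allocation: Summit→Slot 5 ($111), Umbra→Slot 6 ($105), Talus→Slot 3 ($138), Quanta→Slot 7 ($109); total welfare W = $463.
Umbra receives Slot 6 at value $105, so the others get W − 105 = $358.
Without Umbra: best allocation of the remaining 3 bidders over all 4 slots is Summit→Slot 7 ($127), Talus→Slot 3 ($138), Quanta→Slot 6 ($106), total $371.
VCG payment = (others' best without Umbra) − (others' welfare with Umbra) = 371 − 358 = $13.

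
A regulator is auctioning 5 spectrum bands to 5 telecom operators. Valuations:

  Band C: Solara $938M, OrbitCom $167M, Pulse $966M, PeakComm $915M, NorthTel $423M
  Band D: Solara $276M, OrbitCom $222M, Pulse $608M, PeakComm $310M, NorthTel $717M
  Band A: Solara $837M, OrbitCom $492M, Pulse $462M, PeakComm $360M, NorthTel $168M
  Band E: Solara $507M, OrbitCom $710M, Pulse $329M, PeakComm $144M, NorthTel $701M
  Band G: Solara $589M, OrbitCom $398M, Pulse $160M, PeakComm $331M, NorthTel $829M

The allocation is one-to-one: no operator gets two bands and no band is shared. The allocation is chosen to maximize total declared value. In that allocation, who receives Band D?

Pulse receives Band D.

Optimal: Solara→Band A ($837M), OrbitCom→Band E ($710M), Pulse→Band D ($608M), PeakComm→Band C ($915M), NorthTel→Band G ($829M) — total 837+710+608+915+829 = $3899M.
Row-greedy (each operator in turn takes its best remaining band) gives $3445M, worse by 454.
Checked against all permutations: $3899M is optimal.
Pulse's own top band is Band C ($966M), but forcing Pulse→Band C and reassigning the rest optimally gives only $3652M — worse by 247.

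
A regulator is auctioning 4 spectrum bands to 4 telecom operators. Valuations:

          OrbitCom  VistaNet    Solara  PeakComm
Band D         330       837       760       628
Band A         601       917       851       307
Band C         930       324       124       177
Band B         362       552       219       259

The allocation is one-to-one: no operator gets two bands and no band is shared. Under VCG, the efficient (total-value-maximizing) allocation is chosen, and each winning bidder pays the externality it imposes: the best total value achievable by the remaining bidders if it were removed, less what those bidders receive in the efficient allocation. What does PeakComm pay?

Efficient allocation: OrbitCom→Band C ($930M), VistaNet→Band B ($552M), Solara→Band A ($851M), PeakComm→Band D ($628M); total welfare W = $2961M.
PeakComm receives Band D at value $628M, so the others get W − 628 = $2333M.
Without PeakComm: best allocation of the remaining 3 bidders over all 4 bands is OrbitCom→Band C ($930M), VistaNet→Band D ($837M), Solara→Band A ($851M), total $2618M.
VCG payment = (others' best without PeakComm) − (others' welfare with PeakComm) = 2618 − 2333 = $285M.

PeakComm pays $285M.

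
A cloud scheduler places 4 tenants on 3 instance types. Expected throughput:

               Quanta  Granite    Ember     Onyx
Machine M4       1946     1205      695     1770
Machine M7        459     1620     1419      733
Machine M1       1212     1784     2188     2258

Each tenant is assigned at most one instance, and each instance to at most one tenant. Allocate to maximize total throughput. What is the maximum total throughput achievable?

Maximum total: 5824 ops/s

This is the linear assignment problem.
Optimal: Quanta→Machine M4 (1946 ops/s), Granite→Machine M7 (1620 ops/s), Onyx→Machine M1 (2258 ops/s) — total 1946+1620+2258 = 5824 ops/s.
Row-greedy (each tenant in turn takes its best remaining instance) gives 5149 ops/s, worse by 675.
Next-best assignment: Quanta→Machine M4, Granite→Machine M7, Ember→Machine M1 = 5754 ops/s.
Every other assignment is strictly worse.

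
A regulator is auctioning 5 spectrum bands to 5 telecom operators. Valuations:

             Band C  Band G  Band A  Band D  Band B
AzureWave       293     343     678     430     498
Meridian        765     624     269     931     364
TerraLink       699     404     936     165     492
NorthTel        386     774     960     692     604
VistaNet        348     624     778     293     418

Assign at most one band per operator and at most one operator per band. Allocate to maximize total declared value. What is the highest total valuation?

Maximum total: $3712M

This is a one-to-one assignment (maximum-weight bipartite matching).
Optimal: AzureWave→Band B ($498M), Meridian→Band D ($931M), TerraLink→Band C ($699M), NorthTel→Band A ($960M), VistaNet→Band G ($624M) — total 498+931+699+960+624 = $3712M.
Row-greedy (each operator in turn takes its best remaining band) gives $3500M, worse by 212.
Swapping AzureWave↔NorthTel (AzureWave→Band A $678M, NorthTel→Band B $604M) loses 176.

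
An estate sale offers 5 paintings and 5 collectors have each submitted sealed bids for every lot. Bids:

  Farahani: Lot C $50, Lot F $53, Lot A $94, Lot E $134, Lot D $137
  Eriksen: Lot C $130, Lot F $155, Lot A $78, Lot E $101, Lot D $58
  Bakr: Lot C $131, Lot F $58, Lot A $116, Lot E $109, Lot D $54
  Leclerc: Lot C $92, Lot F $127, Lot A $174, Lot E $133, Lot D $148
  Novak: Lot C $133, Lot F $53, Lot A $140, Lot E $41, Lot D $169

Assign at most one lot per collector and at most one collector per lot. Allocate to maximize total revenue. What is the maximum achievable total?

Maximum total: $763

Optimal: Farahani→Lot E ($134), Eriksen→Lot F ($155), Bakr→Lot C ($131), Leclerc→Lot A ($174), Novak→Lot D ($169) — total 134+155+131+174+169 = $763.
Next-best assignment: Farahani→Lot E, Eriksen→Lot F, Bakr→Lot C, Leclerc→Lot D, Novak→Lot A = $708.
Every other assignment is strictly worse.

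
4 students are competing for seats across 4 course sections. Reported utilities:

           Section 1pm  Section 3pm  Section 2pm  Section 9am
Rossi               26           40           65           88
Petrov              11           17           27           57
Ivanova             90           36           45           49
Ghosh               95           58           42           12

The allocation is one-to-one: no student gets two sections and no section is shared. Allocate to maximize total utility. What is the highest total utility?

Max total: 270 points

Optimal: Rossi→Section 2pm (65 points), Petrov→Section 9am (57 points), Ivanova→Section 1pm (90 points), Ghosh→Section 3pm (58 points) — total 65+57+90+58 = 270 points.
Max-entry greedy (repeatedly take the single best remaining cell) gives 245 points, worse by 25.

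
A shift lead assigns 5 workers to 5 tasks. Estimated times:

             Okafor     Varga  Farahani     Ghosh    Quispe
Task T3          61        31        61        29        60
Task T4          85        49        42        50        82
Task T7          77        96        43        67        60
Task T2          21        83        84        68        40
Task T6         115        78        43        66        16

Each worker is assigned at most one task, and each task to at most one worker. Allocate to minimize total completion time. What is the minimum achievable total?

Optimal: Okafor→Task T2 (21 min), Varga→Task T4 (49 min), Farahani→Task T7 (43 min), Ghosh→Task T3 (29 min), Quispe→Task T6 (16 min) — total 21+49+43+29+16 = 158 min.
Row-greedy (each worker in turn takes its cheapest remaining task) gives 220 min, worse by 62.
Next-best assignment: Okafor→Task T2, Varga→Task T3, Farahani→Task T7, Ghosh→Task T4, Quispe→Task T6 = 161 min.
Swapping Quispe↔Okafor (Quispe→Task T2 40 min, Okafor→Task T6 115 min) adds 118.

Minimum total: 158 min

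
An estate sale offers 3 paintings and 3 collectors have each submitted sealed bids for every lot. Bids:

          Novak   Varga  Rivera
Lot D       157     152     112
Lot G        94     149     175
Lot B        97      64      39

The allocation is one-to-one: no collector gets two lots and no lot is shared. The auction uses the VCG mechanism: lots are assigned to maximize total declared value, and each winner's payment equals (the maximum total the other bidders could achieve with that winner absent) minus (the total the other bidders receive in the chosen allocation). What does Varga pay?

Efficient allocation: Novak→Lot B ($97), Varga→Lot D ($152), Rivera→Lot G ($175); total welfare W = $424.
Varga receives Lot D at value $152, so the others get W − 152 = $272.
Without Varga: best allocation of the remaining 2 bidders over all 3 lots is Novak→Lot D ($157), Rivera→Lot G ($175), total $332.
VCG payment = (others' best without Varga) − (others' welfare with Varga) = 332 − 272 = $60.

Varga pays $60.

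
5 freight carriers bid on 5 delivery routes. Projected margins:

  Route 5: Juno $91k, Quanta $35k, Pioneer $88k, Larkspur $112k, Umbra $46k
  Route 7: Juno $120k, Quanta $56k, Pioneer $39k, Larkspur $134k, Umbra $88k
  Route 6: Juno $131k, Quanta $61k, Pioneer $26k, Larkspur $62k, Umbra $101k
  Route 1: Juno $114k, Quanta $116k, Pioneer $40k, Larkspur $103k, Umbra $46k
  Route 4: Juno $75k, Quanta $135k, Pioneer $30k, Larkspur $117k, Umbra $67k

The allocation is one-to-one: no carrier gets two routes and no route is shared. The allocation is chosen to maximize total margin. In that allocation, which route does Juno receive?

Juno receives Route 1.

Optimal: Juno→Route 1 ($114k), Quanta→Route 4 ($135k), Pioneer→Route 5 ($88k), Larkspur→Route 7 ($134k), Umbra→Route 6 ($101k) — total 114+135+88+134+101 = $572k.
Every other assignment is strictly worse.
Juno's own top route is Route 6 ($131k), but forcing Juno→Route 6 and reassigning the rest optimally gives only $545k — worse by 27.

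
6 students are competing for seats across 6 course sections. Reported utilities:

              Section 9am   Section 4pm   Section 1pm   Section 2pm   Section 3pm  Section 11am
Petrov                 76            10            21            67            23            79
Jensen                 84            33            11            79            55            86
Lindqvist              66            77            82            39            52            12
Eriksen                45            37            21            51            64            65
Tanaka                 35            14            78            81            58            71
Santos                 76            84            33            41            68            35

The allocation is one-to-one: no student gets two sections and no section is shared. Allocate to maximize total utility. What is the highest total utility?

Optimal: Petrov→Section 11am (79 points), Jensen→Section 9am (84 points), Lindqvist→Section 1pm (82 points), Eriksen→Section 3pm (64 points), Tanaka→Section 2pm (81 points), Santos→Section 4pm (84 points) — total 79+84+82+64+81+84 = 474 points.
Max-entry greedy (repeatedly take the single best remaining cell) gives 473 points, worse by 1.
Next-best assignment: Petrov→Section 9am, Jensen→Section 11am, Lindqvist→Section 1pm, Eriksen→Section 3pm, Tanaka→Section 2pm, Santos→Section 4pm = 473 points.
No other one-to-one assignment exceeds 474 points.

Max total: 474 points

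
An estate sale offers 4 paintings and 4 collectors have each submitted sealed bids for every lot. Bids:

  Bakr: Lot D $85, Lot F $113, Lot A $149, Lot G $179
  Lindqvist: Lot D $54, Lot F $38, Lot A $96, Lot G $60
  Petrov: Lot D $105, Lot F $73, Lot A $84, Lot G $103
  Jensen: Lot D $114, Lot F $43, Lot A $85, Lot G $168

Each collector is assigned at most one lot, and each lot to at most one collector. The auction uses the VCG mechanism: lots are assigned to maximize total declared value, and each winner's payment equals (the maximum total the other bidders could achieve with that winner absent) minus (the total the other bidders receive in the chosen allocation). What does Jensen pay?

Efficient allocation: Bakr→Lot F ($113), Lindqvist→Lot A ($96), Petrov→Lot D ($105), Jensen→Lot G ($168); total welfare W = $482.
Jensen receives Lot G at value $168, so the others get W − 168 = $314.
Without Jensen: best allocation of the remaining 3 bidders over all 4 lots is Bakr→Lot G ($179), Lindqvist→Lot A ($96), Petrov→Lot D ($105), total $380.
VCG payment = (others' best without Jensen) − (others' welfare with Jensen) = 380 − 314 = $66.

Jensen pays $66.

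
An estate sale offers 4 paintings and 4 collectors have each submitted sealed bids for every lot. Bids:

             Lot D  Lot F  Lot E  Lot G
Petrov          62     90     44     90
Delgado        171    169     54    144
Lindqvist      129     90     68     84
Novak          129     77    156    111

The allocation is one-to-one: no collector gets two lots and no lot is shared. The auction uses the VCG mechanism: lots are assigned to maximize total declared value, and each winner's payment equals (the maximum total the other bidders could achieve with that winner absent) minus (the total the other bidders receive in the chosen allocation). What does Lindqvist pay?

Lindqvist pays $2.

Efficient allocation: Petrov→Lot G ($90), Delgado→Lot F ($169), Lindqvist→Lot D ($129), Novak→Lot E ($156); total welfare W = $544.
Lindqvist receives Lot D at value $129, so the others get W − 129 = $415.
Without Lindqvist: best allocation of the remaining 3 bidders over all 4 lots is Petrov→Lot F ($90), Delgado→Lot D ($171), Novak→Lot E ($156), total $417.
VCG payment = (others' best without Lindqvist) − (others' welfare with Lindqvist) = 417 − 415 = $2.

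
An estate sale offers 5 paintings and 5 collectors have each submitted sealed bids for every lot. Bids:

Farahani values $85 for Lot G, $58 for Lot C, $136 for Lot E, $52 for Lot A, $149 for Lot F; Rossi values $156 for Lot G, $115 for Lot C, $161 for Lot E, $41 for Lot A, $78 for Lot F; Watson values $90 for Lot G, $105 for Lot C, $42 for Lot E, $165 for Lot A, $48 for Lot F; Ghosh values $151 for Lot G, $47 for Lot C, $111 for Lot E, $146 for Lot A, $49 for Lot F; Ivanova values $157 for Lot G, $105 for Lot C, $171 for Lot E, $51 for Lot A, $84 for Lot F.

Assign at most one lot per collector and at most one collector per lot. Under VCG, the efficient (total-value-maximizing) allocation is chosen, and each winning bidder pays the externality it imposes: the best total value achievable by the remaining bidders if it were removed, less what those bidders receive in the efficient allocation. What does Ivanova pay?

Ivanova pays $46.

Efficient allocation: Farahani→Lot F ($149), Rossi→Lot C ($115), Watson→Lot A ($165), Ghosh→Lot G ($151), Ivanova→Lot E ($171); total welfare W = $751.
Ivanova receives Lot E at value $171, so the others get W − 171 = $580.
Without Ivanova: best allocation of the remaining 4 bidders over all 5 lots is Farahani→Lot F ($149), Rossi→Lot E ($161), Watson→Lot A ($165), Ghosh→Lot G ($151), total $626.
VCG payment = (others' best without Ivanova) − (others' welfare with Ivanova) = 626 − 580 = $46.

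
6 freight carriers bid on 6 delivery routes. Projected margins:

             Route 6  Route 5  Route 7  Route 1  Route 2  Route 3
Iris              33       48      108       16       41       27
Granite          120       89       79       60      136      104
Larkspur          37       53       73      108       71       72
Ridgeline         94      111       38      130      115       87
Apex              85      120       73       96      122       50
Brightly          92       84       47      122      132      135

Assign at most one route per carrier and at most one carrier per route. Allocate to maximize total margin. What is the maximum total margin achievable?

Max total: $706k

This is the linear assignment problem.
Optimal: Iris→Route 7 ($108k), Granite→Route 6 ($120k), Larkspur→Route 1 ($108k), Ridgeline→Route 2 ($115k), Apex→Route 5 ($120k), Brightly→Route 3 ($135k) — total 108+120+108+115+120+135 = $706k.
Column-greedy (each route in turn goes to its best remaining carrier) gives $682k, worse by 24.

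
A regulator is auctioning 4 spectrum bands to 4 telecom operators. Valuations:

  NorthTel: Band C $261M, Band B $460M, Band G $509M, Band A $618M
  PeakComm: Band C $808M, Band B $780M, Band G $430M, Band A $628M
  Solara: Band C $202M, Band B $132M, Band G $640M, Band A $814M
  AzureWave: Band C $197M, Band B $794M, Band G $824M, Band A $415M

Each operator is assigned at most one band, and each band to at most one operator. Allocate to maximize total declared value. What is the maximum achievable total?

Optimal: NorthTel→Band G ($509M), PeakComm→Band C ($808M), Solara→Band A ($814M), AzureWave→Band B ($794M) — total 509+808+814+794 = $2925M.
Column-greedy (each band in turn goes to its best remaining operator) gives $2860M, worse by 65.
Next-best assignment: NorthTel→Band B, PeakComm→Band C, Solara→Band A, AzureWave→Band G = $2906M.
Swapping NorthTel↔PeakComm (NorthTel→Band C $261M, PeakComm→Band G $430M) loses 626.
Checked against all permutations: $2925M is optimal.

Max total: $2925M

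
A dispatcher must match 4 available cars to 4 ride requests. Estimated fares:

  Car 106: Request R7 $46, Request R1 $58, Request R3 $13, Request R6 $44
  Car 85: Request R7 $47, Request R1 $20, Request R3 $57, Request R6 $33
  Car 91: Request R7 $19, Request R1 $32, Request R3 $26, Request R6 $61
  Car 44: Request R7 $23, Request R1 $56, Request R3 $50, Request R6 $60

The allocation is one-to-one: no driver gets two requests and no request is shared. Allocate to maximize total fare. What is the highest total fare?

Max total: $220

Optimal: Car 106→Request R7 ($46), Car 85→Request R3 ($57), Car 91→Request R6 ($61), Car 44→Request R1 ($56) — total 46+57+61+56 = $220.
Row-greedy (each driver in turn takes its best remaining request) gives $199, worse by 21.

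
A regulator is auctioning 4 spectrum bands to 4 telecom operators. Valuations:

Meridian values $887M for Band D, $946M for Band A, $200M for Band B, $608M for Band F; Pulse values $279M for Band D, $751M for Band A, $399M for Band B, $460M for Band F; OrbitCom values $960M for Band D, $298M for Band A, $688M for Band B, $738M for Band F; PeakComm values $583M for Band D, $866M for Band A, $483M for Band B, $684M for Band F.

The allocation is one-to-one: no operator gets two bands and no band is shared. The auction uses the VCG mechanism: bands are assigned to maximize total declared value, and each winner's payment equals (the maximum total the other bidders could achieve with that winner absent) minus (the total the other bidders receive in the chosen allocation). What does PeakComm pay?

PeakComm pays $50M.

Efficient allocation: Meridian→Band D ($887M), Pulse→Band A ($751M), OrbitCom→Band B ($688M), PeakComm→Band F ($684M); total welfare W = $3010M.
PeakComm receives Band F at value $684M, so the others get W − 684 = $2326M.
Without PeakComm: best allocation of the remaining 3 bidders over all 4 bands is Meridian→Band D ($887M), Pulse→Band A ($751M), OrbitCom→Band F ($738M), total $2376M.
VCG payment = (others' best without PeakComm) − (others' welfare with PeakComm) = 2376 − 2326 = $50M.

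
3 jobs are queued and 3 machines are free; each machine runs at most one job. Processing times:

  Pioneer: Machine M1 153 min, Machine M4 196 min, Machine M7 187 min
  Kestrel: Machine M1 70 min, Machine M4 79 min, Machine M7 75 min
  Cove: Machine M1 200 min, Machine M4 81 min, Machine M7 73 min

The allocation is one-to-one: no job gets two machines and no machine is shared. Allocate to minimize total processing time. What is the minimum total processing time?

Optimal: Pioneer→Machine M1 (153 min), Kestrel→Machine M4 (79 min), Cove→Machine M7 (73 min) — total 153+79+73 = 305 min.
Next-best assignment: Pioneer→Machine M1, Kestrel→Machine M7, Cove→Machine M4 = 309 min.
Swapping Cove↔Pioneer (Cove→Machine M1 200 min, Pioneer→Machine M7 187 min) adds 161.

Minimum total: 305 min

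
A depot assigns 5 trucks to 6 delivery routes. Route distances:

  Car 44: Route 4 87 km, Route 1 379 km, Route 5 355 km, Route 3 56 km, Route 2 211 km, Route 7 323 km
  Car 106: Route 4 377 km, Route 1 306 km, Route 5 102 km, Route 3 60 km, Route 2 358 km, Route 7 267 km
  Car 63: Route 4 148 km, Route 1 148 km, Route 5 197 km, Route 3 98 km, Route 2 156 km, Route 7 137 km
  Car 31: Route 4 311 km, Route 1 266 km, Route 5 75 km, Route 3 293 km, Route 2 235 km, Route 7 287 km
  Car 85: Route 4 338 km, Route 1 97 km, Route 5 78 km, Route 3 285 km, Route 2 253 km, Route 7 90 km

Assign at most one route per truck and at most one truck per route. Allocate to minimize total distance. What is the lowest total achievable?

This is a one-to-one assignment (minimum-cost bipartite matching).
Optimal: Car 44→Route 4 (87 km), Car 106→Route 3 (60 km), Car 63→Route 7 (137 km), Car 31→Route 5 (75 km), Car 85→Route 1 (97 km) — total 87+60+137+75+97 = 456 km.
Row-greedy (each truck in turn takes its cheapest remaining route) gives 627 km, worse by 171.

Minimum total: 456 km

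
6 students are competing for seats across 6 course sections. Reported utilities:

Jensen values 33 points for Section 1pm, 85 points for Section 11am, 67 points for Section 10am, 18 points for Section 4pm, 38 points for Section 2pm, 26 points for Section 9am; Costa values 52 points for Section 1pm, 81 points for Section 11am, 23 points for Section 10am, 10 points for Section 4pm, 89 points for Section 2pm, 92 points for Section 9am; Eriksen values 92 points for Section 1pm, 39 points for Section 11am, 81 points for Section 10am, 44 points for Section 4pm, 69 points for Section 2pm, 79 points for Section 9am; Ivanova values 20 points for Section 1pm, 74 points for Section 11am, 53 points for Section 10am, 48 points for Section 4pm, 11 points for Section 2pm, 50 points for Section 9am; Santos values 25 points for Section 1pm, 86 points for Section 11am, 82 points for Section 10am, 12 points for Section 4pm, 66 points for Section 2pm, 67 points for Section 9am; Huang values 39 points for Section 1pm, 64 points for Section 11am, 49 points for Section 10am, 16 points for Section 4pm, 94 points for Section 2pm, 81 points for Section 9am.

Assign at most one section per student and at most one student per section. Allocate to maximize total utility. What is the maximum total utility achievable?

Maximum total: 493 points

This is a one-to-one assignment (maximum-weight bipartite matching).
Optimal: Jensen→Section 11am (85 points), Costa→Section 9am (92 points), Eriksen→Section 1pm (92 points), Ivanova→Section 4pm (48 points), Santos→Section 10am (82 points), Huang→Section 2pm (94 points) — total 85+92+92+48+82+94 = 493 points.
Max-entry greedy (repeatedly take the single best remaining cell) gives 479 points, worse by 14.
Checked against all permutations: 493 points is optimal.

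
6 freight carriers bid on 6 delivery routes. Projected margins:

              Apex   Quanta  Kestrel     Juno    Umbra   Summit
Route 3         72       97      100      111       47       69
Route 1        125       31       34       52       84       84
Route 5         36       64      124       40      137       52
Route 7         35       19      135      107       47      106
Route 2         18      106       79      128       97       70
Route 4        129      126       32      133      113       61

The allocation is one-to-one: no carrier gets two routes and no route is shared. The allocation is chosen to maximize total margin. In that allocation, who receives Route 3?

Kestrel receives Route 3.

Optimal: Apex→Route 1 ($125k), Quanta→Route 4 ($126k), Kestrel→Route 3 ($100k), Juno→Route 2 ($128k), Umbra→Route 5 ($137k), Summit→Route 7 ($106k) — total 125+126+100+128+137+106 = $722k.
Next-best assignment: Apex→Route 1, Quanta→Route 4, Kestrel→Route 7, Juno→Route 2, Umbra→Route 5, Summit→Route 3 = $720k.
Kestrel's own top route is Route 7 ($135k), but forcing Kestrel→Route 7 and reassigning the rest optimally gives only $720k — worse by 2.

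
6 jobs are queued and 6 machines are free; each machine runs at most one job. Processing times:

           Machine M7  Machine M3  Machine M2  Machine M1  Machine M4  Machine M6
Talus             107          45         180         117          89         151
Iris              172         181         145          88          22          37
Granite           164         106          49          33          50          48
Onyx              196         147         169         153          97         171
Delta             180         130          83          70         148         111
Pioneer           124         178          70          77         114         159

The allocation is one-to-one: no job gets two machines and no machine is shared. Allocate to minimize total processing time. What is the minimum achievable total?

Optimal: Talus→Machine M3 (45 min), Iris→Machine M6 (37 min), Granite→Machine M1 (33 min), Onyx→Machine M4 (97 min), Delta→Machine M2 (83 min), Pioneer→Machine M7 (124 min) — total 45+37+33+97+83+124 = 419 min.
Min-entry greedy (repeatedly take the single cheapest remaining cell) gives 477 min, worse by 58.

Minimum total: 419 min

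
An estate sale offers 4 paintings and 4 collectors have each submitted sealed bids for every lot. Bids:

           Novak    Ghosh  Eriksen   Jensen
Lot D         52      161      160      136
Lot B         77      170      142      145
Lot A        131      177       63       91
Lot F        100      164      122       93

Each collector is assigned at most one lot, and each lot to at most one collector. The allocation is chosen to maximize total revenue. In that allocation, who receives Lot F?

Optimal: Novak→Lot A ($131), Ghosh→Lot F ($164), Eriksen→Lot D ($160), Jensen→Lot B ($145) — total 131+164+160+145 = $600.
Max-entry greedy (repeatedly take the single best remaining cell) gives $582, worse by 18.
No other one-to-one assignment exceeds $600.
Ghosh's own top lot is Lot A ($177), but forcing Ghosh→Lot A and reassigning the rest optimally gives only $582 — worse by 18.

Ghosh receives Lot F.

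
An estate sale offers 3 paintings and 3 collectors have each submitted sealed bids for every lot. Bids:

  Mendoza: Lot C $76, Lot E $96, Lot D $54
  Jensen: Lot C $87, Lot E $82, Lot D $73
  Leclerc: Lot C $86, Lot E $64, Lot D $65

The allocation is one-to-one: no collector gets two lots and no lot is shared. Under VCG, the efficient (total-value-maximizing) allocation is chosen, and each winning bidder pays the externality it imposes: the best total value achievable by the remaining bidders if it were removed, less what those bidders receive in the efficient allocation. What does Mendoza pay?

Efficient allocation: Mendoza→Lot E ($96), Jensen→Lot D ($73), Leclerc→Lot C ($86); total welfare W = $255.
Mendoza receives Lot E at value $96, so the others get W − 96 = $159.
Without Mendoza: best allocation of the remaining 2 bidders over all 3 lots is Jensen→Lot E ($82), Leclerc→Lot C ($86), total $168.
VCG payment = (others' best without Mendoza) − (others' welfare with Mendoza) = 168 − 159 = $9.

Mendoza pays $9.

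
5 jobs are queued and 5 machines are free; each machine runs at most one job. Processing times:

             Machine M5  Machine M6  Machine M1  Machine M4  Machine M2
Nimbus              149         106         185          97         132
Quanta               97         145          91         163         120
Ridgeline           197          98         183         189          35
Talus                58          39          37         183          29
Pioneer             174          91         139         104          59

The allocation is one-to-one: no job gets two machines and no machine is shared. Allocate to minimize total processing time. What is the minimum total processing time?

This is a one-to-one assignment (minimum-cost bipartite matching).
Optimal: Nimbus→Machine M4 (97 min), Quanta→Machine M5 (97 min), Ridgeline→Machine M2 (35 min), Talus→Machine M1 (37 min), Pioneer→Machine M6 (91 min) — total 97+97+35+37+91 = 357 min.
No other one-to-one assignment undercuts 357 min.

Minimum total: 357 min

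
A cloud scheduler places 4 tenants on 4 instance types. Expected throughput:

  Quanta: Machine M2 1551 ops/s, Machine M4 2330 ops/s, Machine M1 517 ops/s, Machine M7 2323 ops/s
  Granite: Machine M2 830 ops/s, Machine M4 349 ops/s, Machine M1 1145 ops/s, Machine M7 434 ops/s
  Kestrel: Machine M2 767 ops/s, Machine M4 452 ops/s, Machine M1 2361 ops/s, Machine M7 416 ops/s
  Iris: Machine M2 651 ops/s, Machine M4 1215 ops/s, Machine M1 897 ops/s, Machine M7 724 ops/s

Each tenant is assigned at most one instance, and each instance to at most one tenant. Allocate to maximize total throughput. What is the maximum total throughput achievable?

Optimal: Quanta→Machine M7 (2323 ops/s), Granite→Machine M2 (830 ops/s), Kestrel→Machine M1 (2361 ops/s), Iris→Machine M4 (1215 ops/s) — total 2323+830+2361+1215 = 6729 ops/s.
Next-best assignment: Quanta→Machine M4, Granite→Machine M2, Kestrel→Machine M1, Iris→Machine M7 = 6245 ops/s.
Swapping Quanta↔Kestrel (Quanta→Machine M1 517 ops/s, Kestrel→Machine M7 416 ops/s) loses 3751.

Maximum total: 6729 ops/s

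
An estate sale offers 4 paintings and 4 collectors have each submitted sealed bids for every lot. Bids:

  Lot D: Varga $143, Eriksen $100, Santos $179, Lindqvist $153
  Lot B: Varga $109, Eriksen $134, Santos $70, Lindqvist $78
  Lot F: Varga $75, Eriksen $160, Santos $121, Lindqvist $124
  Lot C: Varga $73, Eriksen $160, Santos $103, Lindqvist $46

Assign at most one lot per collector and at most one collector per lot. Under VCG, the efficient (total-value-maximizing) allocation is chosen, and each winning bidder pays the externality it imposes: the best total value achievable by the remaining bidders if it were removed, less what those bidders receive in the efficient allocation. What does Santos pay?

Efficient allocation: Varga→Lot B ($109), Eriksen→Lot C ($160), Santos→Lot D ($179), Lindqvist→Lot F ($124); total welfare W = $572.
Santos receives Lot D at value $179, so the others get W − 179 = $393.
Without Santos: best allocation of the remaining 3 bidders over all 4 lots is Varga→Lot D ($143), Eriksen→Lot C ($160), Lindqvist→Lot F ($124), total $427.
VCG payment = (others' best without Santos) − (others' welfare with Santos) = 427 − 393 = $34.

Santos pays $34.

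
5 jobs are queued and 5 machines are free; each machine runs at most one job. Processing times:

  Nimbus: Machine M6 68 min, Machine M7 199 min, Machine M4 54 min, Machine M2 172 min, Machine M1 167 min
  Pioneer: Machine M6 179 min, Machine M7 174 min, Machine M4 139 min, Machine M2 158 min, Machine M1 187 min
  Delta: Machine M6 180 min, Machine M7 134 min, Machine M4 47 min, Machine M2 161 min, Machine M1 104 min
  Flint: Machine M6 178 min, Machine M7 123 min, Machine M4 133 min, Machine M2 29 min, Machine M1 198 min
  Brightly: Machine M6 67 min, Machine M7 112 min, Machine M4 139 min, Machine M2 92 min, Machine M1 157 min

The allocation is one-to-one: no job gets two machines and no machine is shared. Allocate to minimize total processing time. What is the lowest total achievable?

Minimum total: 428 min

This is the linear assignment problem.
Optimal: Nimbus→Machine M4 (54 min), Pioneer→Machine M7 (174 min), Delta→Machine M1 (104 min), Flint→Machine M2 (29 min), Brightly→Machine M6 (67 min) — total 54+174+104+29+67 = 428 min.
Column-greedy (each machine in turn goes to its cheapest remaining job) gives 562 min, worse by 134.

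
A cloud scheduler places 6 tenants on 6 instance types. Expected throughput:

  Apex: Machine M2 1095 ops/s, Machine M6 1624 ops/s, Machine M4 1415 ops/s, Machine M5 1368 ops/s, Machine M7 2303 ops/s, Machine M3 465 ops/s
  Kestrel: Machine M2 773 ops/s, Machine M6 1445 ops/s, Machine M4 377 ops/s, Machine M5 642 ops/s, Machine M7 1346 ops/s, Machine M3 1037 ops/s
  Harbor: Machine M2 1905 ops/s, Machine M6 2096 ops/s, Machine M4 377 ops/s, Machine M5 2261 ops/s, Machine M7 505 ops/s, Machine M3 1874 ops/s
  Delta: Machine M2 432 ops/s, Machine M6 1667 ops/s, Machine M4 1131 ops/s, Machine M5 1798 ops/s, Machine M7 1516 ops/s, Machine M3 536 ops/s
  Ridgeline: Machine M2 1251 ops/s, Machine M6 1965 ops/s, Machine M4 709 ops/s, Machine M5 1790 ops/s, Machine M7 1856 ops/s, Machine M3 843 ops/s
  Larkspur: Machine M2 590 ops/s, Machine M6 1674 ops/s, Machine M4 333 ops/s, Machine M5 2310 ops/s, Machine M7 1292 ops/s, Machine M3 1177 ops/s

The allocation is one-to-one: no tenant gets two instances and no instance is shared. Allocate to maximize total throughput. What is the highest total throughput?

Maximum total: 10651 ops/s

Optimal: Apex→Machine M7 (2303 ops/s), Kestrel→Machine M3 (1037 ops/s), Harbor→Machine M2 (1905 ops/s), Delta→Machine M4 (1131 ops/s), Ridgeline→Machine M6 (1965 ops/s), Larkspur→Machine M5 (2310 ops/s) — total 2303+1037+1905+1131+1965+2310 = 10651 ops/s.
Row-greedy (each tenant in turn takes its best remaining instance) gives 9568 ops/s, worse by 1083.
Next-best assignment: Apex→Machine M7, Kestrel→Machine M2, Harbor→Machine M3, Delta→Machine M4, Ridgeline→Machine M6, Larkspur→Machine M5 = 10356 ops/s.
Every other assignment is strictly worse.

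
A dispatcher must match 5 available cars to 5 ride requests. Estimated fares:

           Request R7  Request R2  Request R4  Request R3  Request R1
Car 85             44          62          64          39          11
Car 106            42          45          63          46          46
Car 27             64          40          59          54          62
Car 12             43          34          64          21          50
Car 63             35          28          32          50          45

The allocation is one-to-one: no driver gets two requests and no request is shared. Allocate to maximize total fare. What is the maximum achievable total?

Treat this as an assignment problem: match each driver to one request.
Optimal: Car 85→Request R2 ($62), Car 106→Request R4 ($63), Car 27→Request R7 ($64), Car 12→Request R1 ($50), Car 63→Request R3 ($50) — total 62+63+64+50+50 = $289.
Next-best assignment: Car 85→Request R2, Car 106→Request R1, Car 27→Request R7, Car 12→Request R4, Car 63→Request R3 = $286.

Maximum total: $289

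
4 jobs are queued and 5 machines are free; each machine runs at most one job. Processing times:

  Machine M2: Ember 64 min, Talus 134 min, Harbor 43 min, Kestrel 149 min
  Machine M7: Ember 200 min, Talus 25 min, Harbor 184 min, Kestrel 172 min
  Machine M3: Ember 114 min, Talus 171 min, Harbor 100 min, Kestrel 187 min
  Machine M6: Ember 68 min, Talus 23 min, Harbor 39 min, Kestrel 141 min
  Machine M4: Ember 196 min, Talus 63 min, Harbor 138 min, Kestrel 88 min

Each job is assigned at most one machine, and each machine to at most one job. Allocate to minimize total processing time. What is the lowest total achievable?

Optimal: Ember→Machine M2 (64 min), Talus→Machine M7 (25 min), Harbor→Machine M6 (39 min), Kestrel→Machine M4 (88 min) — total 64+25+39+88 = 216 min.
Column-greedy (each machine in turn goes to its cheapest remaining job) gives 323 min, worse by 107.
Next-best assignment: Ember→Machine M6, Talus→Machine M7, Harbor→Machine M2, Kestrel→Machine M4 = 224 min.
Every other assignment is strictly worse.

Min total: 216 min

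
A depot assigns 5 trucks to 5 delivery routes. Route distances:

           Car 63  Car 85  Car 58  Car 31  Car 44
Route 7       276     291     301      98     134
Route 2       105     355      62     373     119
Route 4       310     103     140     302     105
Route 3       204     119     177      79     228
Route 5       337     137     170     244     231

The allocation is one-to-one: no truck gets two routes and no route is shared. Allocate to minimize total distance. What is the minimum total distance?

Minimum total: 591 km

This is a one-to-one assignment (minimum-cost bipartite matching).
Optimal: Car 63→Route 2 (105 km), Car 85→Route 4 (103 km), Car 58→Route 5 (170 km), Car 31→Route 3 (79 km), Car 44→Route 7 (134 km) — total 105+103+170+79+134 = 591 km.
Min-entry greedy (repeatedly take the single cheapest remaining cell) gives 715 km, worse by 124.
Next-best assignment: Car 63→Route 2, Car 85→Route 5, Car 58→Route 4, Car 31→Route 3, Car 44→Route 7 = 595 km.
Swapping Car 44↔Car 31 (Car 44→Route 3 228 km, Car 31→Route 7 98 km) adds 113.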